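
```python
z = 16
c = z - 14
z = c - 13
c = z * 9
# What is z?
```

Trace:
`z = 16` → z = 16
`c = z - 14` → c = 2
`z = c - 13` → z = -11
`c = z * 9` → c = -99
So z = -11

Answer: -11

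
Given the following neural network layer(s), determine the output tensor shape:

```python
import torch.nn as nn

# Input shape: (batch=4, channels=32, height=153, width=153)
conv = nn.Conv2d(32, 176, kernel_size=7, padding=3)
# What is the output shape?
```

Input: (4, 32, 153, 153) -> Output: (4, 176, 153, 153)

Answer: (4, 176, 153, 153)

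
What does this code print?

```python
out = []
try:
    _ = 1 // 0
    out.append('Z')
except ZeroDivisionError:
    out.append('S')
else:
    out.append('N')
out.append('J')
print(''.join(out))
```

Execution trace: 'S' (except ZeroDivisionError) → 'J' (after the try/except). Output: SJ

Answer: SJ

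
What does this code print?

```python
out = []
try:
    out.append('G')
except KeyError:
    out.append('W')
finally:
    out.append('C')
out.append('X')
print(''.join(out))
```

Execution trace: 'G' (try body, no exception) → 'C' (finally) → 'X' (after the try/except). Output: GCX

Answer: GCX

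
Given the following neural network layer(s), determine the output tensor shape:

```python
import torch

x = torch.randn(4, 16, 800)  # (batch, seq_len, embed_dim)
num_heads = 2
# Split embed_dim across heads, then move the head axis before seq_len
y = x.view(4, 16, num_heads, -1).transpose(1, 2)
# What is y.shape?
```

Input: (4, 16, 800) -> head_dim = 800 // 2 = 400; after view: (4, 16, 2, 400) -> after transpose(1, 2): (4, 2, 16, 400) -> Output: (4, 2, 16, 400)

Answer: (4, 2, 16, 400)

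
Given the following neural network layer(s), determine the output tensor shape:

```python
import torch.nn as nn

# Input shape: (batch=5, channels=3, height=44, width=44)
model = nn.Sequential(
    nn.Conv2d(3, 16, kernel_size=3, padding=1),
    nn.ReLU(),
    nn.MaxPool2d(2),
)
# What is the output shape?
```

Input: (5, 3, 44, 44) -> after Conv2d: (5, 16, 44, 44) -> after ReLU: (5, 16, 44, 44) -> Output: (5, 16, 22, 22)

Answer: (5, 16, 22, 22)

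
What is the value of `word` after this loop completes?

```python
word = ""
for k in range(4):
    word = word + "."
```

Repeat '.' 4 times
`word` takes the values: "" → "." → ".." → "..." → "...."

Answer: "...."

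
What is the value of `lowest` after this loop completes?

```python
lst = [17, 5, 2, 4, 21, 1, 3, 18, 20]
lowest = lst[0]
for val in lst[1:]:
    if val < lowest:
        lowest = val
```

Minimum of [17, 5, 2, 4, 21, 1, 3, 18, 20]
`lowest` takes the values: 17 → 5 → 2 → 1

Answer: 1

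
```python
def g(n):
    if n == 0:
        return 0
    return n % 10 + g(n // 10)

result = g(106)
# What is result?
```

Sum of digits of 106: 6 + 0 + 1 = 7

Answer: 7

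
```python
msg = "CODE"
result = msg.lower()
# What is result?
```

Trace:
`msg = "CODE"` → msg = 'CODE'
`result = msg.lower()` → result = 'code'
So result = 'code'

Answer: 'code'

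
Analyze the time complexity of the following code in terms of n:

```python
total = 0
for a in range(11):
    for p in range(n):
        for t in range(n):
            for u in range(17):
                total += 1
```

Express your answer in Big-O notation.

Each loop level contributes: 1 × n × n × 1. Multiplying the contributions gives O(n^2).

Answer: O(n^2)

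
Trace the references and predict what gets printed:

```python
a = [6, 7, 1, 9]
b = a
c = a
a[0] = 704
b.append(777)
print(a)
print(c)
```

Key concept: multiple aliases.
Step by step:
`a = [6, 7, 1, 9]` → a = [6, 7, 1, 9]
`b = a` → b = [6, 7, 1, 9] (same object as a)
`c = a` → c = [6, 7, 1, 9] (same object as a, b)
`a[0] = 704` → a = [704, 7, 1, 9] (same object as b, c); b = [704, 7, 1, 9] (same object as a, c); c = [704, 7, 1, 9] (same object as a, b)
`b.append(777)` → a = [704, 7, 1, 9, 777] (same object as b, c); b = [704, 7, 1, 9, 777] (same object as a, c); c = [704, 7, 1, 9, 777] (same object as a, b)
`print(a)` → prints [704, 7, 1, 9, 777]
`print(c)` → prints [704, 7, 1, 9, 777]

Answer:
[704, 7, 1, 9, 777]
[704, 7, 1, 9, 777]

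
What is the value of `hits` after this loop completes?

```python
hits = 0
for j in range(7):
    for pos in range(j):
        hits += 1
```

Triangle number: 0+1+2+...+6
`hits` takes the values: 0 → 1 → 2 → 3 → 4 → 5 → 6 → 7 → 8 → 9 → 10 → 11 → 12 → 13 → 14 → 15 → 16 → 17 → 18 → 19 → 20 → 21

Answer: 21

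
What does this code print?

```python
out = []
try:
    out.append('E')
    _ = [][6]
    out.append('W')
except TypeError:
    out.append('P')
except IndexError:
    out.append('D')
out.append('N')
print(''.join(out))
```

Execution trace: 'E' (try body) → 'D' (except IndexError) → 'N' (after the try/except). Output: EDN

Answer: EDN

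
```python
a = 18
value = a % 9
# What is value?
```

Trace:
`a = 18` → a = 18
`value = a % 9` → value = 0
So value = 0

Answer: 0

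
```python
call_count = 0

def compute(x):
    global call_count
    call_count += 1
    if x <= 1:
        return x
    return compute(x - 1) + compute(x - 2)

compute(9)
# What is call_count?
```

Calls(x) = 1 + Calls(x-1) + Calls(x-2); Calls(0)=Calls(1)=1. For x=9 this gives 109.

Answer: 109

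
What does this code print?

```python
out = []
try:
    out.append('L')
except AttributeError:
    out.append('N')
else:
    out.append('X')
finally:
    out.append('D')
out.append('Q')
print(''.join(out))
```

Execution trace: 'L' (try body, no exception) → 'X' (else) → 'D' (finally) → 'Q' (after the try/except). Output: LXDQ

Answer: LXDQ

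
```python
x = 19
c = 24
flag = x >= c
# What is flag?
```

Trace:
`x = 19` → x = 19
`c = 24` → c = 24
`flag = x >= c` → flag = False
So flag = False

Answer: False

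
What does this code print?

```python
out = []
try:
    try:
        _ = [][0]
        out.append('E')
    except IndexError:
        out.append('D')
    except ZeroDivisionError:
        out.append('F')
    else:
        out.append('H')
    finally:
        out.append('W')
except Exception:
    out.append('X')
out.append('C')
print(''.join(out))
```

Execution trace: 'D' (inner except IndexError) → 'W' (inner finally) → 'C' (after the try/except). Output: DWC

Answer: DWC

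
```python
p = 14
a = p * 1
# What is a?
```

Trace:
`p = 14` → p = 14
`a = p * 1` → a = 14
So a = 14

Answer: 14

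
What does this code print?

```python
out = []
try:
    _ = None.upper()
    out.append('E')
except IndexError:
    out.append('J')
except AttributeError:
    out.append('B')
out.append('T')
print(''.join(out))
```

Execution trace: 'B' (except AttributeError) → 'T' (after the try/except). Output: BT

Answer: BT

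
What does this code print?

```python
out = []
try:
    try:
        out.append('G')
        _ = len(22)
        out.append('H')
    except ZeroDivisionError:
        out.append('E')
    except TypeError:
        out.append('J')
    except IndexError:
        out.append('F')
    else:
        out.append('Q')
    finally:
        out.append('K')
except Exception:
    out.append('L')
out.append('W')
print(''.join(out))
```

Execution trace: 'G' (inner try body) → 'J' (inner except TypeError) → 'K' (inner finally) → 'W' (after the try/except). Output: GJKW

Answer: GJKW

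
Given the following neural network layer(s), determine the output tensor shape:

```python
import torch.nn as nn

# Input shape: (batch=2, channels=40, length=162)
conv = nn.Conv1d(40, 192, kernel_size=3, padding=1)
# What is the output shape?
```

Input: (2, 40, 162) -> Output: (2, 192, 162)

Answer: (2, 192, 162)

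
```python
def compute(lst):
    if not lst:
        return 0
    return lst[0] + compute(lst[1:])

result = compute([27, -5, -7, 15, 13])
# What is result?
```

27 + (-5) + (-7) + 15 + 13 + 0 = 43

Answer: 43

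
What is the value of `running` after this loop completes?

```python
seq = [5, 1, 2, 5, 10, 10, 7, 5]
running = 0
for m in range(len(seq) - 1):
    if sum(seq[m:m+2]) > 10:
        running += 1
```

Count windows with sum > 10
`running` takes the values: 0 → 1 → 2 → 3 → 4

Answer: 4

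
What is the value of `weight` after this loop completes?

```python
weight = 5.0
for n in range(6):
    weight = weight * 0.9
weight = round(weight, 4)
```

Exponential decay: 5.0 * 0.9^6
`weight` takes the values: 5.0 → 4.5 → 4.05 → 3.645 → 3.2805 → 2.95245 → 2.657205 → 2.6572

Answer: 2.6572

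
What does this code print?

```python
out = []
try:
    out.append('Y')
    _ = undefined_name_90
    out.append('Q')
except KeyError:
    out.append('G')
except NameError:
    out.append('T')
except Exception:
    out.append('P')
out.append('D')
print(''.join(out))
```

Execution trace: 'Y' (try body) → 'T' (except NameError) → 'D' (after the try/except). Output: YTD

Answer: YTD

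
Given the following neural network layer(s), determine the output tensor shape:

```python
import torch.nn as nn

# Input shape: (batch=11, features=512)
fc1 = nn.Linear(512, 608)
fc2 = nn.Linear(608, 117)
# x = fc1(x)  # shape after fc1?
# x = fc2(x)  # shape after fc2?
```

Input: (11, 512) -> after fc1: (11, 608) -> Output: (11, 117)

Answer: (11, 117)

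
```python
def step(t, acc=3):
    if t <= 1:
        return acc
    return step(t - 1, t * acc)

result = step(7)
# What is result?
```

Accumulator trace (n, acc): (7, 3) -> (6, 21) -> (5, 126) -> (4, 630) -> (3, 2520) -> (2, 7560) -> (1, 15120) -> return 15120

Answer: 15120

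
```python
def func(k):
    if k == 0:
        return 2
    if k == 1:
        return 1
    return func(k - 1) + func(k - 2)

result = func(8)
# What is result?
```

Build up from base cases: func(0)=2, func(1)=1, func(2)=3, func(3)=4, func(4)=7, func(5)=11, func(6)=18, ..., func(8)=47

Answer: 47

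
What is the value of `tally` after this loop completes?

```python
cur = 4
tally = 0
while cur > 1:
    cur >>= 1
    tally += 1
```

Count right shifts until 1
`tally` takes the values: 0 → 1 → 2

Answer: 2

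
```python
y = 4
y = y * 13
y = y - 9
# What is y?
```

Trace:
`y = 4` → y = 4
`y = y * 13` → y = 52
`y = y - 9` → y = 43
So y = 43

Answer: 43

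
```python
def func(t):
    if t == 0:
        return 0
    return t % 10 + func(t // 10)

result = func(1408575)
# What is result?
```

Sum of digits of 1408575: 5 + 7 + 5 + 8 + 0 + 4 + 1 = 30

Answer: 30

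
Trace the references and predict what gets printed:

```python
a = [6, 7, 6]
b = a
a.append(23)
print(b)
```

Key concept: basic list aliasing.
Step by step:
`a = [6, 7, 6]` → a = [6, 7, 6]
`b = a` → b = [6, 7, 6] (same object as a)
`a.append(23)` → a = [6, 7, 6, 23] (same object as b); b = [6, 7, 6, 23] (same object as a)
`print(b)` → prints [6, 7, 6, 23]

Answer: [6, 7, 6, 23]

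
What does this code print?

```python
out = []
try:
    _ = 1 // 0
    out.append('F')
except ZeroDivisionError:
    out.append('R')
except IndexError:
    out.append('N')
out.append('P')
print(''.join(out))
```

Execution trace: 'R' (except ZeroDivisionError) → 'P' (after the try/except). Output: RP

Answer: RP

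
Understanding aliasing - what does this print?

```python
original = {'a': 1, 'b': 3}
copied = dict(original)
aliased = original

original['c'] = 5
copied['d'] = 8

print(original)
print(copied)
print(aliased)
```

Key concept: dict() creates copy, assignment creates alias.
Step by step:
`original = {'a': 1, 'b': 3}` → original = {'a': 1, 'b': 3}
`copied = dict(original)` → copied = {'a': 1, 'b': 3}
`aliased = original` → aliased = {'a': 1, 'b': 3} (same object as original)
`original['c'] = 5` → original = {'a': 1, 'b': 3, 'c': 5} (same object as aliased); aliased = {'a': 1, 'b': 3, 'c': 5} (same object as original)
`copied['d'] = 8` → copied = {'a': 1, 'b': 3, 'd': 8}
`print(original)` → prints {'a': 1, 'b': 3, 'c': 5}
`print(copied)` → prints {'a': 1, 'b': 3, 'd': 8}
`print(aliased)` → prints {'a': 1, 'b': 3, 'c': 5}

Answer:
{'a': 1, 'b': 3, 'c': 5}
{'a': 1, 'b': 3, 'd': 8}
{'a': 1, 'b': 3, 'c': 5}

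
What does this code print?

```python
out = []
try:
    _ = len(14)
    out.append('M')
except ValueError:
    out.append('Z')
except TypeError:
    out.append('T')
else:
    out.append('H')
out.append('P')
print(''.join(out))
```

Execution trace: 'T' (except TypeError) → 'P' (after the try/except). Output: TP

Answer: TP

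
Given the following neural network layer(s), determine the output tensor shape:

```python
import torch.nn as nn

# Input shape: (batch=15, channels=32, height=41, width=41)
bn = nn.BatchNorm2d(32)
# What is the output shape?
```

Input: (15, 32, 41, 41) -> Output: (15, 32, 41, 41)

Answer: (15, 32, 41, 41)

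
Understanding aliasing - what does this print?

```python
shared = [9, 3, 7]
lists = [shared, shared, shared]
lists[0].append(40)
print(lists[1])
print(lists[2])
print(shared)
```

Key concept: list of same reference.
Step by step:
`shared = [9, 3, 7]` → shared = [9, 3, 7]
`lists = [shared, shared, shared]` → lists = [[9, 3, 7], [9, 3, 7], [9, 3, 7]]
`lists[0].append(40)` → shared = [9, 3, 7, 40]; lists = [[9, 3, 7, 40], [9, 3, 7, 40], [9, 3, 7, 40]]
`print(lists[1])` → prints [9, 3, 7, 40]
`print(lists[2])` → prints [9, 3, 7, 40]
`print(shared)` → prints [9, 3, 7, 40]

Answer:
[9, 3, 7, 40]
[9, 3, 7, 40]
[9, 3, 7, 40]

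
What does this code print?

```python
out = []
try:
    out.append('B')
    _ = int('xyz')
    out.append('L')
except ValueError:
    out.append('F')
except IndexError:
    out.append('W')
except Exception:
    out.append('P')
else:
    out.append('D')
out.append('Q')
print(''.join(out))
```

Execution trace: 'B' (try body) → 'F' (except ValueError) → 'Q' (after the try/except). Output: BFQ

Answer: BFQ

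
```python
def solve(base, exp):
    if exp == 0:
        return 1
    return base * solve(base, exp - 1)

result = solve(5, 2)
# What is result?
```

solve(5, 2) = 5 * 5 = 25

Answer: 25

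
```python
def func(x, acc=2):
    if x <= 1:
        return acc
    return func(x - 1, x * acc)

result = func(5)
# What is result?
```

Accumulator trace (n, acc): (5, 2) -> (4, 10) -> (3, 40) -> (2, 120) -> (1, 240) -> return 240

Answer: 240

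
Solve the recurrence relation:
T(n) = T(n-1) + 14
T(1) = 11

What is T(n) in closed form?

Unrolling: T(n) = T(1) + 14·(n-1) = 11 + 14(n-1) = 14n - 3.

Answer: T(n) = 14n - 3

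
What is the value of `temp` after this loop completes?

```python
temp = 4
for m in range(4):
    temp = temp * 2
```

Multiply by 2, 4 times: 4 * 2^4 = 64
`temp` takes the values: 4 → 8 → 16 → 32 → 64

Answer: 64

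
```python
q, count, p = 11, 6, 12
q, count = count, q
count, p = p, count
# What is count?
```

Trace:
`q, count, p = 11, 6, 12` → q = 11; count = 6; p = 12
`q, count = count, q` → q = 6; count = 11
`count, p = p, count` → count = 12; p = 11
So count = 12

Answer: 12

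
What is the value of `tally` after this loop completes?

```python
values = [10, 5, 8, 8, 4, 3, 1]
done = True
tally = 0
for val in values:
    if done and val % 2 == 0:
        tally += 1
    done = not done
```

Count even values at even positions
`tally` takes the values: 0 → 1 → 2 → 3

Answer: 3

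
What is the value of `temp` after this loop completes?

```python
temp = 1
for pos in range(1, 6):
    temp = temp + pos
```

Start at 1, add 1 through 5
`temp` takes the values: 1 → 2 → 4 → 7 → 11 → 16

Answer: 16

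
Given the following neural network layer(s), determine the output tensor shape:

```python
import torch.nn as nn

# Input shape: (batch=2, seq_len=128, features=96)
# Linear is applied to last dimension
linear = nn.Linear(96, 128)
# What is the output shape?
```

Input: (2, 128, 96) -> Output: (2, 128, 128)

Answer: (2, 128, 128)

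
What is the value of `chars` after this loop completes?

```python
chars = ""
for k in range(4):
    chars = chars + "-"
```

Repeat '-' 4 times
`chars` takes the values: "" → "-" → "--" → "---" → "----"

Answer: "----"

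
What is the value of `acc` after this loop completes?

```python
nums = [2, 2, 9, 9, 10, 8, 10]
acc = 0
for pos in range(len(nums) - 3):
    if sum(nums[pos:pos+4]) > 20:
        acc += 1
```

Count windows with sum > 20
`acc` takes the values: 0 → 1 → 2 → 3 → 4

Answer: 4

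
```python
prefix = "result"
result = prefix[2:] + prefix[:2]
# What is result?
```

Trace:
`prefix = "result"` → prefix = 'result'
`result = prefix[2:] + prefix[:2]` → result = 'sultre'
So result = 'sultre'

Answer: 'sultre'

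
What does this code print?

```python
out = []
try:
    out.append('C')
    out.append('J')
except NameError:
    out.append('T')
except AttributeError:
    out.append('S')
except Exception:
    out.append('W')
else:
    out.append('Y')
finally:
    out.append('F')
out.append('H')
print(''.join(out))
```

Execution trace: 'C' (try body) → 'J' (try body, no exception) → 'Y' (else) → 'F' (finally) → 'H' (after the try/except). Output: CJYFH

Answer: CJYFH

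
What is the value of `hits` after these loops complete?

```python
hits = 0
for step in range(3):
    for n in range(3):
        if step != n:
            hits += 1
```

3² - 3 (exclude diagonal)
`hits` takes the values: 0 → 1 → 2 → 3 → 4 → 5 → 6

Answer: 6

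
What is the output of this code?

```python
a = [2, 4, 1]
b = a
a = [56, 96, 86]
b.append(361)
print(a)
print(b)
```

Key concept: rebinding vs mutation: a is rebound to a new list, b still points at the original.
Step by step:
`a = [2, 4, 1]` → a = [2, 4, 1]
`b = a` → b = [2, 4, 1] (same object as a)
`a = [56, 96, 86]` → a = [56, 96, 86]
`b.append(361)` → b = [2, 4, 1, 361]
`print(a)` → prints [56, 96, 86]
`print(b)` → prints [2, 4, 1, 361]

Answer:
[56, 96, 86]
[2, 4, 1, 361]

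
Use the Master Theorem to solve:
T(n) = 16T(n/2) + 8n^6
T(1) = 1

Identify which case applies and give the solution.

a=16, b=2, f(n)=8n^6. log_2(16) = 4. Since c=6 > 4 and the regularity condition holds (16(n/2)^6 = (16/2^6)n^6 with 16/2^6 < 1), Case 3 applies: T(n) = Θ(f(n)) = O(n^6).

Answer: O(n^6) - Case 3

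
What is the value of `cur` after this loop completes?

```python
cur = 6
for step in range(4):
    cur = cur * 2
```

Multiply by 2, 4 times: 6 * 2^4 = 96
`cur` takes the values: 6 → 12 → 24 → 48 → 96

Answer: 96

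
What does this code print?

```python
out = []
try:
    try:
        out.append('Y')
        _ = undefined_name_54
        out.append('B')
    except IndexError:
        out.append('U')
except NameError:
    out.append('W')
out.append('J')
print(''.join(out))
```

Execution trace: 'Y' (try body) → 'W' (outer except NameError) → 'J' (after the try/except). Output: YWJ

Answer: YWJ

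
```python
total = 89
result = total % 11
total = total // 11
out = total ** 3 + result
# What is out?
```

Trace:
`total = 89` → total = 89
`result = total % 11` → result = 1
`total = total // 11` → total = 8
`out = total ** 3 + result` → out = 513
So out = 513

Answer: 513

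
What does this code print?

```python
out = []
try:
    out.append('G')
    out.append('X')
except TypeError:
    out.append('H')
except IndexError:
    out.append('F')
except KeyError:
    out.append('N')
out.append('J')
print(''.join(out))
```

Execution trace: 'G' (try body) → 'X' (try body, no exception) → 'J' (after the try/except). Output: GXJ

Answer: GXJ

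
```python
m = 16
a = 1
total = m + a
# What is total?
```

Trace:
`m = 16` → m = 16
`a = 1` → a = 1
`total = m + a` → total = 17
So total = 17

Answer: 17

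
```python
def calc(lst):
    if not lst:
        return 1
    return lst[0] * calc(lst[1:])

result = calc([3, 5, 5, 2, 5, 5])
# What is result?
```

Product over [3, 5, 5, 2, 5, 5] = 3 * 5 * 5 * 2 * 5 * 5 = 3750

Answer: 3750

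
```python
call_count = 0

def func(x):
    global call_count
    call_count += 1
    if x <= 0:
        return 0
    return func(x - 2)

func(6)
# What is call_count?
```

Linear recursion stepping by 2: 4 calls from x=6 down to ≤0.

Answer: 4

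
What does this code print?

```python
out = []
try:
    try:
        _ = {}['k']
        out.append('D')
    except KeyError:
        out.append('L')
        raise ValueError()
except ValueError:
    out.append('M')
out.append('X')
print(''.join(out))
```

Execution trace: 'L' (inner except KeyError) → 'M' (outer except ValueError) → 'X' (after the try/except). Output: LMX

Answer: LMX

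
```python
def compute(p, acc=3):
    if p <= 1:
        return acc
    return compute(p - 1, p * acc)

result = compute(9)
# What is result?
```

Accumulator trace (n, acc): (9, 3) -> (8, 27) -> (7, 216) -> (6, 1512) -> (5, 9072) -> (4, 45360) -> (3, 181440) -> (2, 544320) -> (1, 1088640) -> return 1088640

Answer: 1088640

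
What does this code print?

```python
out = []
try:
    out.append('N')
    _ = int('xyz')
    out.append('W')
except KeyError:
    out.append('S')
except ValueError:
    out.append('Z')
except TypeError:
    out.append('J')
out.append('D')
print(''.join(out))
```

Execution trace: 'N' (try body) → 'Z' (except ValueError) → 'D' (after the try/except). Output: NZD

Answer: NZD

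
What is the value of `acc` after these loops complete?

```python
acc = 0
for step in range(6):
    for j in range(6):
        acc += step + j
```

Sum of all step+j for step,j in 6x6
`acc` takes the values: 0 → 1 → 3 → 6 → 10 → 15 → 16 → 18 → 21 → 25 → 30 → 36 → 38 → 41 → 45 → 50 → 56 → 63 → 66 → 70 → 75 → 81 → 88 → 96 → 100 → 105 → 111 → 118 → 126 → 135 → 140 → 146 → 153 → 161 → 170 → 180

Answer: 180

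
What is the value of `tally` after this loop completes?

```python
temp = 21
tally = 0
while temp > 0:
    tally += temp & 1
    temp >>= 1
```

Count set bits in 21 (binary: 0b10101)
`tally` takes the values: 0 → 1 → 2 → 3

Answer: 3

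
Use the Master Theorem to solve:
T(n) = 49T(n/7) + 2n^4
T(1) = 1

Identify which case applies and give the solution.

a=49, b=7, f(n)=2n^4. log_7(49) = 2. Since c=4 > 2 and the regularity condition holds (49(n/7)^4 = (49/7^4)n^4 with 49/7^4 < 1), Case 3 applies: T(n) = Θ(f(n)) = O(n^4).

Answer: O(n^4) - Case 3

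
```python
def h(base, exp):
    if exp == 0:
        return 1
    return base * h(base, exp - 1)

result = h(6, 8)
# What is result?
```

h(6, 8) = 6 * 6 * 6 * 6 * 6 * 6 * 6 * 6 = 1679616

Answer: 1679616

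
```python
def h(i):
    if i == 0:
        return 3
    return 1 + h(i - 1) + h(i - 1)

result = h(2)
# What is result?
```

h(i) = 1 + 2·h(i-1), h(0)=3. Closed form: (3+1)·2^2 - 1 = 15.

Answer: 15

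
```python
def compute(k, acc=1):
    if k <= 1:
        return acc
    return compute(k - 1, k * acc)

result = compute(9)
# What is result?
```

Accumulator trace (n, acc): (9, 1) -> (8, 9) -> (7, 72) -> (6, 504) -> (5, 3024) -> (4, 15120) -> (3, 60480) -> (2, 181440) -> (1, 362880) -> return 362880

Answer: 362880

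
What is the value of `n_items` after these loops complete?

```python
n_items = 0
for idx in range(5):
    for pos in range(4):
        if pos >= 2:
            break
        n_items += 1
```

Inner breaks at 2, outer runs 5 times
`n_items` takes the values: 0 → 1 → 2 → 3 → 4 → 5 → 6 → 7 → 8 → 9 → 10

Answer: 10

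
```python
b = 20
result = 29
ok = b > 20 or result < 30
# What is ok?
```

Trace:
`b = 20` → b = 20
`result = 29` → result = 29
`ok = b > 20 or result < 30` → ok = True
So ok = True

Answer: True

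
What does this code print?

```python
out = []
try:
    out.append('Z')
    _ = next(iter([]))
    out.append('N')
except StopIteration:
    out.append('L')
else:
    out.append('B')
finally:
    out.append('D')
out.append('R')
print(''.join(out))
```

Execution trace: 'Z' (try body) → 'L' (except StopIteration) → 'D' (finally) → 'R' (after the try/except). Output: ZLDR

Answer: ZLDR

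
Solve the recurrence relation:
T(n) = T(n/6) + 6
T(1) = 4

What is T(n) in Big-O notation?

Each step divides n by 6 and adds 6. After log_6(n) steps we reach T(1)=4. So T(n) = 6·log_6(n) + 4 = O(log n).

Answer: O(log n)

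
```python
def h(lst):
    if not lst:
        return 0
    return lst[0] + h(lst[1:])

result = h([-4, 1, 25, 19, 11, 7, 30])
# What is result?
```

(-4) + 1 + 25 + 19 + 11 + 7 + 30 + 0 = 89

Answer: 89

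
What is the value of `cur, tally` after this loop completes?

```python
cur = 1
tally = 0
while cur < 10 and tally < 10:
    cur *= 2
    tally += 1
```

Double until >= 10 or 10 iterations
`cur, tally` takes the values: (1, 0) → (2, 0) → (2, 1) → (4, 1) → (4, 2) → (8, 2) → (8, 3) → (16, 3) → (16, 4)

Answer: 16, 4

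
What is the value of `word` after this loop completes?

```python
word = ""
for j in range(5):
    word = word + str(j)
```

Concatenate digits 0 to 4
`word` takes the values: "" → "0" → "01" → "012" → "0123" → "01234"

Answer: "01234"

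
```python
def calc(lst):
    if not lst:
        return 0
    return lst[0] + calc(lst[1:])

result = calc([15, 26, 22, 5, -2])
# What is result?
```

15 + 26 + 22 + 5 + (-2) + 0 = 66

Answer: 66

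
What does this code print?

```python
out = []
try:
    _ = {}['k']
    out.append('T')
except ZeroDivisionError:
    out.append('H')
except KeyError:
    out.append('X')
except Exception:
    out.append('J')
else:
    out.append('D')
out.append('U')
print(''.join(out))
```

Execution trace: 'X' (except KeyError) → 'U' (after the try/except). Output: XU

Answer: XU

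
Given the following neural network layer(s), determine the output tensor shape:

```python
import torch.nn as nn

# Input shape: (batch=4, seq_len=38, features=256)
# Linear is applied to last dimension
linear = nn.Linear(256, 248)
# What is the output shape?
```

Input: (4, 38, 256) -> Output: (4, 38, 248)

Answer: (4, 38, 248)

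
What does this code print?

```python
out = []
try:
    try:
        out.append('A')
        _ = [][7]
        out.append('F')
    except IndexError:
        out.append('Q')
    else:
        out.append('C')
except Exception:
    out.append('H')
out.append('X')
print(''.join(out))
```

Execution trace: 'A' (inner try body) → 'Q' (inner except IndexError) → 'X' (after the try/except). Output: AQX

Answer: AQX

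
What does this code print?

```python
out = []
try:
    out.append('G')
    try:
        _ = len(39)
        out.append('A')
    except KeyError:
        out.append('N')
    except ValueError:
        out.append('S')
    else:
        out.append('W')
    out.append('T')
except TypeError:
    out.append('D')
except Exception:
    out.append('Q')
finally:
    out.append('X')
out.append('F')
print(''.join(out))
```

Execution trace: 'G' (try body) → 'D' (except TypeError) → 'X' (finally) → 'F' (after the try/except). Output: GDXF

Answer: GDXF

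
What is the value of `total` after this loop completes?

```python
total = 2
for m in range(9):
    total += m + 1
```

Start at 2, add 1 to 9 = 47
`total` takes the values: 2 → 3 → 5 → 8 → 12 → 17 → 23 → 30 → 38 → 47

Answer: 47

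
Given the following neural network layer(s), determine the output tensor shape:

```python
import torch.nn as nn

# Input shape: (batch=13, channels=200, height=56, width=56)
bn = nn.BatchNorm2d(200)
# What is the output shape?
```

Input: (13, 200, 56, 56) -> Output: (13, 200, 56, 56)

Answer: (13, 200, 56, 56)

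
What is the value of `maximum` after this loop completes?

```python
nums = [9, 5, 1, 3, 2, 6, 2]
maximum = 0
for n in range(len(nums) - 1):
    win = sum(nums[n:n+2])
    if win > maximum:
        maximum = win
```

Max sum of 2-element window in [9, 5, 1, 3, 2, 6, 2]
`maximum` takes the values: 0 → 14

Answer: 14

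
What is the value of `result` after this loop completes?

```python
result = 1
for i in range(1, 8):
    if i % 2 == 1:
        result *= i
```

Product of odd numbers 1 to 7
`result` takes the values: 1 → 3 → 15 → 105

Answer: 105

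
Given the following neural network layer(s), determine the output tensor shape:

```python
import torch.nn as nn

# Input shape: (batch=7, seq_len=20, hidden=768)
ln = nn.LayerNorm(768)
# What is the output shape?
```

Input: (7, 20, 768) -> Output: (7, 20, 768)

Answer: (7, 20, 768)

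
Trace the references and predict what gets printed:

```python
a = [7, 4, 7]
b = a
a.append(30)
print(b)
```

Key concept: basic list aliasing.
Step by step:
`a = [7, 4, 7]` → a = [7, 4, 7]
`b = a` → b = [7, 4, 7] (same object as a)
`a.append(30)` → a = [7, 4, 7, 30] (same object as b); b = [7, 4, 7, 30] (same object as a)
`print(b)` → prints [7, 4, 7, 30]

Answer: [7, 4, 7, 30]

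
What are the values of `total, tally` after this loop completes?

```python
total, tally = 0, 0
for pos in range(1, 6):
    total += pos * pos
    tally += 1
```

Sum of squares and count
`total, tally` takes the values: (0, 0) → (1, 0) → (1, 1) → (5, 1) → (5, 2) → (14, 2) → (14, 3) → (30, 3) → (30, 4) → (55, 4) → (55, 5)

Answer: 55, 5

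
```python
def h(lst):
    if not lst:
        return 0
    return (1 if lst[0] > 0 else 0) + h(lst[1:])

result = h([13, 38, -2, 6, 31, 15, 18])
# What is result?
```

Count of positive elements in [13, 38, -2, 6, 31, 15, 18] = 6

Answer: 6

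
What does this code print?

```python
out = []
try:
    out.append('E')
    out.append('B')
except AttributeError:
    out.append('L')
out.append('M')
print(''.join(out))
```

Execution trace: 'E' (try body) → 'B' (try body, no exception) → 'M' (after the try/except). Output: EBM

Answer: EBM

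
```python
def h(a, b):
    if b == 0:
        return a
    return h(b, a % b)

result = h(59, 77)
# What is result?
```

h(59, 77) -> h(77, 59) -> h(59, 18) -> h(18, 5) -> h(5, 3) -> h(3, 2) -> h(2, 1) -> h(1, 0) -> 1

Answer: 1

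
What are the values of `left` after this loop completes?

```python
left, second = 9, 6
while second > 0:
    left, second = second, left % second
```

GCD of 9 and 6
`left` takes the values: 9 → 6 → 3

Answer: 3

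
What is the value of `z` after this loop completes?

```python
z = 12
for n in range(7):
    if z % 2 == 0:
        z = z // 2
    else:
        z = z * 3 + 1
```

Collatz-style transformation from 12
`z` takes the values: 12 → 6 → 3 → 10 → 5 → 16 → 8 → 4

Answer: 4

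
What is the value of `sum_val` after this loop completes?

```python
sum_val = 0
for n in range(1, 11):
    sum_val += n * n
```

Sum of squares 1² to 10² = 385
`sum_val` takes the values: 0 → 1 → 5 → 14 → 30 → 55 → 91 → 140 → 204 → 285 → 385

Answer: 385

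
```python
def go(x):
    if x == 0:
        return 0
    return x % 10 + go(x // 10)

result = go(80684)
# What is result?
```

Sum of digits of 80684: 4 + 8 + 6 + 0 + 8 = 26

Answer: 26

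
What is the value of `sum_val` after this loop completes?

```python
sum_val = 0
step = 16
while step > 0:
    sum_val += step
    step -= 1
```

Sum 16 down to 1
`sum_val` takes the values: 0 → 16 → 31 → 45 → 58 → 70 → 81 → 91 → 100 → 108 → 115 → 121 → 126 → 130 → 133 → 135 → 136

Answer: 136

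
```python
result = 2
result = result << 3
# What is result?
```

Trace:
`result = 2` → result = 2
`result = result << 3` → result = 16
So result = 16

Answer: 16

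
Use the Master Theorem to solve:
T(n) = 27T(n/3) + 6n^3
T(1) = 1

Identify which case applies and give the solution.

a=27, b=3, f(n)=6n^3. log_3(27) = 3. Since c=3 = 3, Case 2 applies: T(n) = Θ(n^log_b(a) · log n) = O(n^3 log n).

Answer: O(n^3 log n) - Case 2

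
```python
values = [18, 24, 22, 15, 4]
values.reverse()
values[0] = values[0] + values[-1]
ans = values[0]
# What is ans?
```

Trace:
`values = [18, 24, 22, 15, 4]` → values = [18, 24, 22, 15, 4]
`values.reverse()` → values = [4, 15, 22, 24, 18]
`values[0] = values[0] + values[-1]` → values = [22, 15, 22, 24, 18]
`ans = values[0]` → ans = 22
So ans = 22

Answer: 22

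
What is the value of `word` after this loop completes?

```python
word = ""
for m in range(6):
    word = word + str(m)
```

Concatenate digits 0 to 5
`word` takes the values: "" → "0" → "01" → "012" → "0123" → "01234" → "012345"

Answer: "012345"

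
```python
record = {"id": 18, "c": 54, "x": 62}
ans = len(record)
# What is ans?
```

Trace:
`record = {"id": 18, "c": 54, "x": 62}` → record = {'id': 18, 'c': 54, 'x': 62}
`ans = len(record)` → ans = 3
So ans = 3

Answer: 3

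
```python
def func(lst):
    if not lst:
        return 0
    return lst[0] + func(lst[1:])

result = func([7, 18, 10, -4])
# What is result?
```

7 + 18 + 10 + (-4) + 0 = 31

Answer: 31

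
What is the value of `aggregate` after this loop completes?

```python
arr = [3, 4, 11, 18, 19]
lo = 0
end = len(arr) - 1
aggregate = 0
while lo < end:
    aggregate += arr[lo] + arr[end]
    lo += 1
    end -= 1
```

Sum of pairs from ends
`aggregate` takes the values: 0 → 22 → 44

Answer: 44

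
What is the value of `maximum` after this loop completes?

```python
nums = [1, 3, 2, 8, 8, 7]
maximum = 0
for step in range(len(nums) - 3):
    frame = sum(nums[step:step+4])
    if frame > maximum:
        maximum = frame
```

Max sum of 4-element window in [1, 3, 2, 8, 8, 7]
`maximum` takes the values: 0 → 14 → 21 → 25

Answer: 25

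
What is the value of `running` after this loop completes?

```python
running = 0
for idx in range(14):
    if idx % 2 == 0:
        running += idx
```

Sum of even numbers 0 to 13
`running` takes the values: 0 → 2 → 6 → 12 → 20 → 30 → 42

Answer: 42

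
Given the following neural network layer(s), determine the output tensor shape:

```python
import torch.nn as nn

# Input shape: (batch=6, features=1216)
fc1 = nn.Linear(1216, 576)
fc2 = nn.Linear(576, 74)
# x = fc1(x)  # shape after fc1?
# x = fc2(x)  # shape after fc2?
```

Input: (6, 1216) -> after fc1: (6, 576) -> Output: (6, 74)

Answer: (6, 74)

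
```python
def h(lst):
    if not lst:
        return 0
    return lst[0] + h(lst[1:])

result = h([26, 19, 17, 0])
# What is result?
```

26 + 19 + 17 + 0 + 0 = 62

Answer: 62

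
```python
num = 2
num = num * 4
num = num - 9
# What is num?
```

Trace:
`num = 2` → num = 2
`num = num * 4` → num = 8
`num = num - 9` → num = -1
So num = -1

Answer: -1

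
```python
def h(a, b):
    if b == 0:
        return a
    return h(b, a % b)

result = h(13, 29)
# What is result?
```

h(13, 29) -> h(29, 13) -> h(13, 3) -> h(3, 1) -> h(1, 0) -> 1

Answer: 1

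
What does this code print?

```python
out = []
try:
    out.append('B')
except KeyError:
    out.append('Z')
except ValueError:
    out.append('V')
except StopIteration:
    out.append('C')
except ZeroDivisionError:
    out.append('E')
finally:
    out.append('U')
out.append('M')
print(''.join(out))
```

Execution trace: 'B' (try body, no exception) → 'U' (finally) → 'M' (after the try/except). Output: BUM

Answer: BUM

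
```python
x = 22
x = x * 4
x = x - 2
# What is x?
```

Trace:
`x = 22` → x = 22
`x = x * 4` → x = 88
`x = x - 2` → x = 86
So x = 86

Answer: 86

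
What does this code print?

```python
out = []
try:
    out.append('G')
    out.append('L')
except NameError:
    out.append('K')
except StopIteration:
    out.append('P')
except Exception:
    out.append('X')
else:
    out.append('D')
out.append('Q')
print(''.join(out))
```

Execution trace: 'G' (try body) → 'L' (try body, no exception) → 'D' (else) → 'Q' (after the try/except). Output: GLDQ

Answer: GLDQ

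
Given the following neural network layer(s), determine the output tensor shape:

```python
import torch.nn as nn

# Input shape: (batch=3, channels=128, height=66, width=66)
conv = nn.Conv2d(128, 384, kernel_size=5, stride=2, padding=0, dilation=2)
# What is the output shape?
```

Input: (3, 128, 66, 66) -> Output: (3, 384, 29, 29)

Answer: (3, 384, 29, 29)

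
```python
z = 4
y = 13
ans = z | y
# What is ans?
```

Trace:
`z = 4` → z = 4
`y = 13` → y = 13
`ans = z | y` → ans = 13
So ans = 13

Answer: 13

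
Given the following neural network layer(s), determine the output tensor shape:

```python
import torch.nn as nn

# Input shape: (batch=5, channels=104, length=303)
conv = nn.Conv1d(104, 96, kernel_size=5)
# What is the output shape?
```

Input: (5, 104, 303) -> Output: (5, 96, 299)

Answer: (5, 96, 299)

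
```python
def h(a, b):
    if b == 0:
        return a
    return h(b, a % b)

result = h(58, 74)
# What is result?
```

h(58, 74) -> h(74, 58) -> h(58, 16) -> h(16, 10) -> h(10, 6) -> h(6, 4) -> h(4, 2) -> h(2, 0) -> 2

Answer: 2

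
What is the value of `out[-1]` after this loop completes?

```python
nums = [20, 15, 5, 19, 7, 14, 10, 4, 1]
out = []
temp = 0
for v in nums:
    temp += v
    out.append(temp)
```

Cumulative sum ends at 95
`out` takes the values: [] → [20] → [20, 35] → [20, 35, 40] → [20, 35, 40, 59] → [20, 35, 40, 59, 66] → [20, 35, 40, 59, 66, 80] → [20, 35, 40, 59, 66, 80, 90] → [20, 35, 40, 59, 66, 80, 90, 94] → [20, 35, 40, 59, 66, 80, 90, 94, 95]
So `out[-1]` = 95

Answer: 95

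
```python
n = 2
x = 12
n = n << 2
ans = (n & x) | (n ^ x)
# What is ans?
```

Trace:
`n = 2` → n = 2
`x = 12` → x = 12
`n = n << 2` → n = 8
`ans = (n & x) | (n ^ x)` → ans = 12
So ans = 12

Answer: 12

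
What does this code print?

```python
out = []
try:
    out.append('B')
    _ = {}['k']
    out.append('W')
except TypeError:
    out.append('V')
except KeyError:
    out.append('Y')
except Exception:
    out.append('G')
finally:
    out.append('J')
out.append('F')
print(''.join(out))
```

Execution trace: 'B' (try body) → 'Y' (except KeyError) → 'J' (finally) → 'F' (after the try/except). Output: BYJF

Answer: BYJF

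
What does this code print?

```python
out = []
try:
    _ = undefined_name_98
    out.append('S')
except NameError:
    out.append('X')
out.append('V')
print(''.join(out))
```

Execution trace: 'X' (except NameError) → 'V' (after the try/except). Output: XV

Answer: XV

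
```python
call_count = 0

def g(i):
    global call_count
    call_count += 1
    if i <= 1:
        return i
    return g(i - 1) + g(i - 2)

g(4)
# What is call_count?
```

Calls(i) = 1 + Calls(i-1) + Calls(i-2); Calls(0)=Calls(1)=1. For i=4 this gives 9.

Answer: 9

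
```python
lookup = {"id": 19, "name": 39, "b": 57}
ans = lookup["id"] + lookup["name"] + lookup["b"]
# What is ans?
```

Trace:
`lookup = {"id": 19, "name": 39, "b": 57}` → lookup = {'id': 19, 'name': 39, 'b': 57}
`ans = lookup["id"] + lookup["name"] + lookup["b"]` → ans = 115
So ans = 115

Answer: 115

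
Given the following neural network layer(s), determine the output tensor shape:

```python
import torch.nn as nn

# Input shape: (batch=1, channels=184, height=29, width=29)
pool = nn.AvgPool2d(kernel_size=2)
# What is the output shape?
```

Input: (1, 184, 29, 29) -> Output: (1, 184, 14, 14)

Answer: (1, 184, 14, 14)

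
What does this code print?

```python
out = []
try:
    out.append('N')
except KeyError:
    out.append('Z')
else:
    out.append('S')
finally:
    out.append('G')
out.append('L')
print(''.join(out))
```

Execution trace: 'N' (try body, no exception) → 'S' (else) → 'G' (finally) → 'L' (after the try/except). Output: NSGL

Answer: NSGL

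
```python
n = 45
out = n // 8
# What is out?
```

Trace:
`n = 45` → n = 45
`out = n // 8` → out = 5
So out = 5

Answer: 5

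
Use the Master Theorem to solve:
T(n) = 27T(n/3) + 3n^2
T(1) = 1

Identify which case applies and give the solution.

a=27, b=3, f(n)=3n^2. log_3(27) = 3. Since c=2 < 3, Case 1 applies: T(n) = Θ(n^log_b(a)) = O(n^3).

Answer: O(n^3) - Case 1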